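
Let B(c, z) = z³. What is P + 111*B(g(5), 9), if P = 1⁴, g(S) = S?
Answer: 80920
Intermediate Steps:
P = 1
P + 111*B(g(5), 9) = 1 + 111*9³ = 1 + 111*729 = 1 + 80919 = 80920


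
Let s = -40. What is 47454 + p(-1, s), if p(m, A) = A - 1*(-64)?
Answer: 47478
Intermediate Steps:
p(m, A) = 64 + A (p(m, A) = A + 64 = 64 + A)
47454 + p(-1, s) = 47454 + (64 - 40) = 47454 + 24 = 47478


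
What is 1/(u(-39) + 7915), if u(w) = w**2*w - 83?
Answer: -1/51487 ≈ -1.9422e-5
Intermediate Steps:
u(w) = -83 + w**3 (u(w) = w**3 - 83 = -83 + w**3)
1/(u(-39) + 7915) = 1/((-83 + (-39)**3) + 7915) = 1/((-83 - 59319) + 7915) = 1/(-59402 + 7915) = 1/(-51487) = -1/51487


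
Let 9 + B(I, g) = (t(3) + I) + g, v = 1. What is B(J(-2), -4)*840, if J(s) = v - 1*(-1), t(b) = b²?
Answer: -1680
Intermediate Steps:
J(s) = 2 (J(s) = 1 - 1*(-1) = 1 + 1 = 2)
B(I, g) = I + g (B(I, g) = -9 + ((3² + I) + g) = -9 + ((9 + I) + g) = -9 + (9 + I + g) = I + g)
B(J(-2), -4)*840 = (2 - 4)*840 = -2*840 = -1680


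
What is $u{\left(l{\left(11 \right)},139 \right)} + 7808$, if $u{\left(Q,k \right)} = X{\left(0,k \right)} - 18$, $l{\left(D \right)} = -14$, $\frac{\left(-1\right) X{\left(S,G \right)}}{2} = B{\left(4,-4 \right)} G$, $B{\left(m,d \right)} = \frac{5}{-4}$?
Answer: $\frac{16275}{2} \approx 8137.5$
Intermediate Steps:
$B{\left(m,d \right)} = - \frac{5}{4}$ ($B{\left(m,d \right)} = 5 \left(- \frac{1}{4}\right) = - \frac{5}{4}$)
$X{\left(S,G \right)} = \frac{5 G}{2}$ ($X{\left(S,G \right)} = - 2 \left(- \frac{5 G}{4}\right) = \frac{5 G}{2}$)
$u{\left(Q,k \right)} = -18 + \frac{5 k}{2}$ ($u{\left(Q,k \right)} = \frac{5 k}{2} - 18 = -18 + \frac{5 k}{2}$)
$u{\left(l{\left(11 \right)},139 \right)} + 7808 = \left(-18 + \frac{5}{2} \cdot 139\right) + 7808 = \left(-18 + \frac{695}{2}\right) + 7808 = \frac{659}{2} + 7808 = \frac{16275}{2}$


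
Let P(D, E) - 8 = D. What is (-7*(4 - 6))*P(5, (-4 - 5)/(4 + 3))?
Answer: 182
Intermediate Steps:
P(D, E) = 8 + D
(-7*(4 - 6))*P(5, (-4 - 5)/(4 + 3)) = (-7*(4 - 6))*(8 + 5) = -7*(-2)*13 = 14*13 = 182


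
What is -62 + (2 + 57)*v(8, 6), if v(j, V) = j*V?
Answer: 2770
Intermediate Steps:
v(j, V) = V*j
-62 + (2 + 57)*v(8, 6) = -62 + (2 + 57)*(6*8) = -62 + 59*48 = -62 + 2832 = 2770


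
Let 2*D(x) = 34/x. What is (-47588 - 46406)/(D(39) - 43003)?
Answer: 1832883/838550 ≈ 2.1858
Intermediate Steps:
D(x) = 17/x (D(x) = (34/x)/2 = 17/x)
(-47588 - 46406)/(D(39) - 43003) = (-47588 - 46406)/(17/39 - 43003) = -93994/(17*(1/39) - 43003) = -93994/(17/39 - 43003) = -93994/(-1677100/39) = -93994*(-39/1677100) = 1832883/838550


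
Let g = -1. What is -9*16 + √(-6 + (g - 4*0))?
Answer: -144 + I*√7 ≈ -144.0 + 2.6458*I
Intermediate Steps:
-9*16 + √(-6 + (g - 4*0)) = -9*16 + √(-6 + (-1 - 4*0)) = -144 + √(-6 + (-1 + 0)) = -144 + √(-6 - 1) = -144 + √(-7) = -144 + I*√7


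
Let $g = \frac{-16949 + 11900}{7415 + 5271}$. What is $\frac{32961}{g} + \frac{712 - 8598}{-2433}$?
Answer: $- \frac{113033633456}{1364913} \approx -82814.0$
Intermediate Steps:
$g = - \frac{5049}{12686} \approx -0.398$
$\frac{32961}{g} + \frac{712 - 8598}{-2433} = \frac{32961}{- \frac{5049}{12686}} + \frac{712 - 8598}{-2433} = 32961 \left(- \frac{12686}{5049}\right) - - \frac{7886}{2433} = - \frac{139381082}{1683} + \frac{7886}{2433} = - \frac{113033633456}{1364913}$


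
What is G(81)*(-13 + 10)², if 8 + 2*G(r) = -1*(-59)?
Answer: 459/2 ≈ 229.50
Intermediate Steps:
G(r) = 51/2 (G(r) = -4 + (-1*(-59))/2 = -4 + (½)*59 = -4 + 59/2 = 51/2)
G(81)*(-13 + 10)² = 51*(-13 + 10)²/2 = (51/2)*(-3)² = (51/2)*9 = 459/2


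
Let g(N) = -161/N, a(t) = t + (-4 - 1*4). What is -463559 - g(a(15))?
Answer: -463536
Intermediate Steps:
a(t) = -8 + t (a(t) = t + (-4 - 4) = t - 8 = -8 + t)
-463559 - g(a(15)) = -463559 - (-161)/(-8 + 15) = -463559 - (-161)/7 = -463559 - 1*(-23) = -463559 + 23 = -463536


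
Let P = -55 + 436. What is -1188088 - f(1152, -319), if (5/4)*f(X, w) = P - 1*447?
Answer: -5940176/5 ≈ -1.1880e+6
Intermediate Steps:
P = 381
f(X, w) = -264/5 (f(X, w) = 4*(381 - 1*447)/5 = 4*(381 - 447)/5 = (⅘)*(-66) = -264/5)
-1188088 - f(1152, -319) = -1188088 - 1*(-264/5) = -1188088 + 264/5 = -5940176/5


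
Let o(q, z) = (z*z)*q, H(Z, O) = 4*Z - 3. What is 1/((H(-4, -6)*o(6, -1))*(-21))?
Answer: 1/2394 ≈ 0.00041771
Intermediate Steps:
H(Z, O) = -3 + 4*Z
o(q, z) = q*z**2 (o(q, z) = z**2*q = q*z**2)
1/((H(-4, -6)*o(6, -1))*(-21)) = 1/(((-3 + 4*(-4))*(6*(-1)**2))*(-21)) = 1/(((-3 - 16)*(6*1))*(-21)) = 1/(-19*6*(-21)) = 1/(-114*(-21)) = 1/2394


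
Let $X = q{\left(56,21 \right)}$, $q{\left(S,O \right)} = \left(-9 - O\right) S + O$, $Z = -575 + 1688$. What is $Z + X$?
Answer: $-546$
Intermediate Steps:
$Z = 1113$
$q{\left(S,O \right)} = O + S \left(-9 - O\right)$ ($q{\left(S,O \right)} = S \left(-9 - O\right) + O = O + S \left(-9 - O\right)$)
$X = -1659$ ($X = 21 - 504 - 21 \cdot 56 = 21 - 504 - 1176 = -1659$)
$Z + X = 1113 - 1659 = -546$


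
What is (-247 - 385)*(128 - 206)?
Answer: 49296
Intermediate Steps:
(-247 - 385)*(128 - 206) = -632*(-78) = 49296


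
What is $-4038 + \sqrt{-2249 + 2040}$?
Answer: $-4038 + i \sqrt{209} \approx -4038.0 + 14.457 i$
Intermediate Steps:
$-4038 + \sqrt{-2249 + 2040} = -4038 + \sqrt{-209} = -4038 + i \sqrt{209}$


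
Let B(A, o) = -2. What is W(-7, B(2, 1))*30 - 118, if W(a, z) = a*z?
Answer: 302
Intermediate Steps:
W(-7, B(2, 1))*30 - 118 = -7*(-2)*30 - 118 = 14*30 - 118 = 420 - 118 = 302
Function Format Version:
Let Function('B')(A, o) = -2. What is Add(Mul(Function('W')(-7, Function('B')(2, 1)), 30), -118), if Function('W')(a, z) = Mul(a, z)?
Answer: 302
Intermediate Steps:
Add(Mul(Function('W')(-7, Function('B')(2, 1)), 30), -118) = Add(Mul(Mul(-7, -2), 30), -118) = Add(Mul(14, 30), -118) = Add(420, -118) = 302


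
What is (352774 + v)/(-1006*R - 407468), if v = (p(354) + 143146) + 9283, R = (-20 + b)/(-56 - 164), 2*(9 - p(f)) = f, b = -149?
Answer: -18517950/14968829 ≈ -1.2371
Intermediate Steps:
p(f) = 9 - f/2
R = 169/220 (R = (-20 - 149)/(-56 - 164) = -169/(-220) = -169*(-1/220) = 169/220 ≈ 0.76818)
v = 152261 (v = ((9 - 1/2*354) + 143146) + 9283 = ((9 - 177) + 143146) + 9283 = (-168 + 143146) + 9283 = 142978 + 9283 = 152261)
(352774 + v)/(-1006*R - 407468) = (352774 + 152261)/(-1006*169/220 - 407468) = 505035/(-85007/110 - 407468) = 505035/(-44906487/110) = 505035*(-110/44906487) = -18517950/14968829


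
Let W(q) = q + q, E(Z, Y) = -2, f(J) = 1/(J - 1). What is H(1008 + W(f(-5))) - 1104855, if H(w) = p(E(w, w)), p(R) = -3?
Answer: -1104858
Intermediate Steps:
f(J) = 1/(-1 + J)
W(q) = 2*q
H(w) = -3
H(1008 + W(f(-5))) - 1104855 = -3 - 1104855 = -1104858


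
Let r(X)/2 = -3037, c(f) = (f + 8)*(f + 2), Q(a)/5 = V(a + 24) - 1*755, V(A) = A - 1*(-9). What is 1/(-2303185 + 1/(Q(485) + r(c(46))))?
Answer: -7259/16718819916 ≈ -4.3418e-7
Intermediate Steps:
V(A) = 9 + A (V(A) = A + 9 = 9 + A)
Q(a) = -3610 + 5*a (Q(a) = 5*((9 + (a + 24)) - 1*755) = 5*((9 + (24 + a)) - 755) = 5*((33 + a) - 755) = 5*(-722 + a) = -3610 + 5*a)
c(f) = (2 + f)*(8 + f) (c(f) = (8 + f)*(2 + f) = (2 + f)*(8 + f))
r(X) = -6074 (r(X) = 2*(-3037) = -6074)
1/(-2303185 + 1/(Q(485) + r(c(46)))) = 1/(-2303185 + 1/((-3610 + 5*485) - 6074)) = 1/(-2303185 + 1/((-3610 + 2425) - 6074)) = 1/(-2303185 + 1/(-1185 - 6074)) = 1/(-2303185 + 1/(-7259)) = 1/(-2303185 - 1/7259) = 1/(-16718819916/7259) = -7259/16718819916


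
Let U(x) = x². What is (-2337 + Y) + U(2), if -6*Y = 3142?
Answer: -8570/3 ≈ -2856.7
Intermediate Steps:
Y = -1571/3 (Y = -⅙*3142 = -1571/3 ≈ -523.67)
(-2337 + Y) + U(2) = (-2337 - 1571/3) + 2² = -8582/3 + 4 = -8570/3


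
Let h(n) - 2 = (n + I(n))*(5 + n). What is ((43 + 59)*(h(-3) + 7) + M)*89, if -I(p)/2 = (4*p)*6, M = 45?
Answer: 2645703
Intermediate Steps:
I(p) = -48*p (I(p) = -2*4*p*6 = -48*p)
h(n) = 2 - 47*n*(5 + n) (h(n) = 2 + (n - 48*n)*(5 + n) = 2 + (-47*n)*(5 + n) = 2 - 47*n*(5 + n))
((43 + 59)*(h(-3) + 7) + M)*89 = ((43 + 59)*((2 - 235*(-3) - 47*(-3)²) + 7) + 45)*89 = (102*((2 + 705 - 47*9) + 7) + 45)*89 = (102*((2 + 705 - 423) + 7) + 45)*89 = (102*(284 + 7) + 45)*89 = (102*291 + 45)*89 = (29682 + 45)*89 = 29727*89 = 2645703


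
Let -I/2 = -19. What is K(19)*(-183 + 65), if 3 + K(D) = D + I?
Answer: -6372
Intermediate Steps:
I = 38 (I = -2*(-19) = 38)
K(D) = 35 + D (K(D) = -3 + (D + 38) = -3 + (38 + D) = 35 + D)
K(19)*(-183 + 65) = (35 + 19)*(-183 + 65) = 54*(-118) = -6372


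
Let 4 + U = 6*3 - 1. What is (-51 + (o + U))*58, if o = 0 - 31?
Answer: -4002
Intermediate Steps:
U = 13 (U = -4 + (6*3 - 1) = -4 + (18 - 1) = -4 + 17 = 13)
o = -31
(-51 + (o + U))*58 = (-51 + (-31 + 13))*58 = (-51 - 18)*58 = -69*58 = -4002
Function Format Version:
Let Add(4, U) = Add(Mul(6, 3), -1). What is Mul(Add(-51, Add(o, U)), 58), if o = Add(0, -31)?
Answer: -4002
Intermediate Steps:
U = 13 (U = Add(-4, Add(Mul(6, 3), -1)) = Add(-4, Add(18, -1)) = Add(-4, 17) = 13)
o = -31
Mul(Add(-51, Add(o, U)), 58) = Mul(Add(-51, Add(-31, 13)), 58) = Mul(Add(-51, -18), 58) = Mul(-69, 58) = -4002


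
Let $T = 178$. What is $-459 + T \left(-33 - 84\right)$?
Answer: $-21285$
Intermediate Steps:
$-459 + T \left(-33 - 84\right) = -459 + 178 \left(-33 - 84\right) = -459 + 178 \left(-117\right) = -459 - 20826 = -21285$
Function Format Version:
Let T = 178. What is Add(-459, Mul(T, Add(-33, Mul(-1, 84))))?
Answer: -21285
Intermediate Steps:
Add(-459, Mul(T, Add(-33, Mul(-1, 84)))) = Add(-459, Mul(178, Add(-33, Mul(-1, 84)))) = Add(-459, Mul(178, Add(-33, -84))) = Add(-459, Mul(178, -117)) = Add(-459, -20826) = -21285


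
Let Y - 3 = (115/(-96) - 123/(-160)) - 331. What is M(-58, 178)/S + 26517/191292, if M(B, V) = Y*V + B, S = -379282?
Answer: 212515209727/725536123440 ≈ 0.29291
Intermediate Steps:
Y = -78823/240 (Y = 3 + ((115/(-96) - 123/(-160)) - 331) = 3 + ((115*(-1/96) - 123*(-1/160)) - 331) = 3 + ((-115/96 + 123/160) - 331) = 3 + (-103/240 - 331) = 3 - 79543/240 = -78823/240 ≈ -328.43)
M(B, V) = B - 78823*V/240 (M(B, V) = -78823*V/240 + B = B - 78823*V/240)
M(-58, 178)/S + 26517/191292 = (-58 - 78823/240*178)/(-379282) + 26517/191292 = (-58 - 7015247/120)*(-1/379282) + 26517*(1/191292) = -7022207/120*(-1/379282) + 8839/63764 = 7022207/45513840 + 8839/63764 = 212515209727/725536123440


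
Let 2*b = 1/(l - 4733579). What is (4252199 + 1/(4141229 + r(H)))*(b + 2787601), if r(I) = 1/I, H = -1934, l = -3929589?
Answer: 109659277980973043553661627121/9251266449300224 ≈ 1.1853e+13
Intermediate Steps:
b = -1/17326336 (b = 1/(2*(-3929589 - 4733579)) = (½)/(-8663168) = (½)*(-1/8663168) = -1/17326336 ≈ -5.7716e-8)
(4252199 + 1/(4141229 + r(H)))*(b + 2787601) = (4252199 + 1/(4141229 + 1/(-1934)))*(-1/17326336 + 2787601) = (4252199 + 1/(4141229 - 1/1934))*(48298911559935/17326336) = (4252199 + 1/(8009136885/1934))*(48298911559935/17326336) = (4252199 + 1934/8009136885)*(48298911559935/17326336) = (34056443853262049/8009136885)*(48298911559935/17326336) = 109659277980973043553661627121/9251266449300224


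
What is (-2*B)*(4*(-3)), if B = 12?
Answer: 288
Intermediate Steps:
(-2*B)*(4*(-3)) = (-2*12)*(4*(-3)) = -24*(-12) = 288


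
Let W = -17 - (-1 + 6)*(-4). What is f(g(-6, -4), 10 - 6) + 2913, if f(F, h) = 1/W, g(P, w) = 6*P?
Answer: 8740/3 ≈ 2913.3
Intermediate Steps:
W = 3 (W = -17 - 5*(-4) = -17 - 1*(-20) = -17 + 20 = 3)
f(F, h) = ⅓ (f(F, h) = 1/3 = ⅓)
f(g(-6, -4), 10 - 6) + 2913 = ⅓ + 2913 = 8740/3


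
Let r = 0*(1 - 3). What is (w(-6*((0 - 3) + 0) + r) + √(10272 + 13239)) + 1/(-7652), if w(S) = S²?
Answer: 2479247/7652 + √23511 ≈ 477.33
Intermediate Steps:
r = 0 (r = 0*(-2) = 0)
(w(-6*((0 - 3) + 0) + r) + √(10272 + 13239)) + 1/(-7652) = ((-6*((0 - 3) + 0) + 0)² + √(10272 + 13239)) + 1/(-7652) = ((-6*(-3 + 0) + 0)² + √23511) - 1/7652 = ((-6*(-3) + 0)² + √23511) - 1/7652 = ((18 + 0)² + √23511) - 1/7652 = (18² + √23511) - 1/7652 = (324 + √23511) - 1/7652 = 2479247/7652 + √23511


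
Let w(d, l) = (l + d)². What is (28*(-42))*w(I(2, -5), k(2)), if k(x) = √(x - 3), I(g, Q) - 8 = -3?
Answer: -28224 - 11760*I ≈ -28224.0 - 11760.0*I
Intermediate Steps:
I(g, Q) = 5 (I(g, Q) = 8 - 3 = 5)
k(x) = √(-3 + x)
w(d, l) = (d + l)²
(28*(-42))*w(I(2, -5), k(2)) = (28*(-42))*(5 + √(-3 + 2))² = -1176*(5 + √(-1))² = -1176*(5 + I)²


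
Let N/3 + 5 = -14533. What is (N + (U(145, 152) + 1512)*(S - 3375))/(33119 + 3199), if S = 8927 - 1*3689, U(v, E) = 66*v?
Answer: 3433692/6053 ≈ 567.27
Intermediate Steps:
N = -43614 (N = -15 + 3*(-14533) = -15 - 43599 = -43614)
S = 5238 (S = 8927 - 3689 = 5238)
(N + (U(145, 152) + 1512)*(S - 3375))/(33119 + 3199) = (-43614 + (66*145 + 1512)*(5238 - 3375))/(33119 + 3199) = (-43614 + (9570 + 1512)*1863)/36318 = (-43614 + 11082*1863)*(1/36318) = (-43614 + 20645766)*(1/36318) = 20602152*(1/36318) = 3433692/6053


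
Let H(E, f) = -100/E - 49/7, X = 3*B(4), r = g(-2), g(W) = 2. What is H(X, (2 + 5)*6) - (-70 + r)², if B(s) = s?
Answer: -13918/3 ≈ -4639.3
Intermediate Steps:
r = 2
X = 12 (X = 3*4 = 12)
H(E, f) = -7 - 100/E (H(E, f) = -100/E - 49*⅐ = -100/E - 7 = -7 - 100/E)
H(X, (2 + 5)*6) - (-70 + r)² = (-7 - 100/12) - (-70 + 2)² = (-7 - 100*1/12) - 1*(-68)² = (-7 - 25/3) - 1*4624 = -46/3 - 4624 = -13918/3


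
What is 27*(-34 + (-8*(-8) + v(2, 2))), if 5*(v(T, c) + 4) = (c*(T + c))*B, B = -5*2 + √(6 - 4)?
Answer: 270 + 216*√2/5 ≈ 331.09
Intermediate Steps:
B = -10 + √2 ≈ -8.5858
v(T, c) = -4 + c*(-10 + √2)*(T + c)/5 (v(T, c) = -4 + ((c*(T + c))*(-10 + √2))/5 = -4 + (c*(-10 + √2)*(T + c))/5 = -4 + c*(-10 + √2)*(T + c)/5)
27*(-34 + (-8*(-8) + v(2, 2))) = 27*(-34 + (-8*(-8) + (-4 - ⅕*2²*(10 - √2) - ⅕*2*2*(10 - √2)))) = 27*(-34 + (64 + (-4 - ⅕*4*(10 - √2) + (-8 + 4*√2/5)))) = 27*(-34 + (64 + (-4 + (-8 + 4*√2/5) + (-8 + 4*√2/5)))) = 27*(-34 + (64 + (-20 + 8*√2/5))) = 27*(-34 + (44 + 8*√2/5)) = 27*(10 + 8*√2/5) = 270 + 216*√2/5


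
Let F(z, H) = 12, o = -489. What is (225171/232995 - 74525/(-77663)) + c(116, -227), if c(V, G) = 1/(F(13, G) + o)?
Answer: 5535342135037/2877119418915 ≈ 1.9239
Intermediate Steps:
c(V, G) = -1/477 (c(V, G) = 1/(12 - 489) = 1/(-477) = -1/477)
(225171/232995 - 74525/(-77663)) + c(116, -227) = (225171/232995 - 74525/(-77663)) - 1/477 = (225171*(1/232995) - 74525*(-1/77663)) - 1/477 = (75057/77665 + 74525/77663) - 1/477 = 11617135916/6031696895 - 1/477 = 5535342135037/2877119418915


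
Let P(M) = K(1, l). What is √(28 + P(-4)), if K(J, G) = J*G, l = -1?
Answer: 3*√3 ≈ 5.1962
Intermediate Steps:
K(J, G) = G*J
P(M) = -1 (P(M) = -1*1 = -1)
√(28 + P(-4)) = √(28 - 1) = √27 = 3*√3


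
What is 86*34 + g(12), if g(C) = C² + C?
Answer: 3080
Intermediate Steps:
g(C) = C + C²
86*34 + g(12) = 86*34 + 12*(1 + 12) = 2924 + 12*13 = 2924 + 156 = 3080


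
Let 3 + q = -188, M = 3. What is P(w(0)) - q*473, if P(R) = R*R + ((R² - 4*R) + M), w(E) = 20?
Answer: 91066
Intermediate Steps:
q = -191 (q = -3 - 188 = -191)
P(R) = 3 - 4*R + 2*R² (P(R) = R*R + ((R² - 4*R) + 3) = R² + (3 + R² - 4*R) = 3 - 4*R + 2*R²)
P(w(0)) - q*473 = (3 - 4*20 + 2*20²) - (-191)*473 = (3 - 80 + 2*400) - 1*(-90343) = (3 - 80 + 800) + 90343 = 723 + 90343 = 91066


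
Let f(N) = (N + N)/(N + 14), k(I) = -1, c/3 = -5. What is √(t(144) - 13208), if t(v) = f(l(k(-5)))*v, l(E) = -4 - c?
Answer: 2*I*√81758/5 ≈ 114.37*I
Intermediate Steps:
c = -15 (c = 3*(-5) = -15)
l(E) = 11 (l(E) = -4 - 1*(-15) = -4 + 15 = 11)
f(N) = 2*N/(14 + N) (f(N) = (2*N)/(14 + N) = 2*N/(14 + N))
t(v) = 22*v/25 (t(v) = (2*11/(14 + 11))*v = (2*11/25)*v = (2*11*(1/25))*v = 22*v/25)
√(t(144) - 13208) = √((22/25)*144 - 13208) = √(3168/25 - 13208) = √(-327032/25) = 2*I*√81758/5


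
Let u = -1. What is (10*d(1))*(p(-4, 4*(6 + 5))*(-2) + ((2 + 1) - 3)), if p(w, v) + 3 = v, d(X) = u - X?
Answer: 1640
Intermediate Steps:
d(X) = -1 - X
p(w, v) = -3 + v
(10*d(1))*(p(-4, 4*(6 + 5))*(-2) + ((2 + 1) - 3)) = (10*(-1 - 1*1))*((-3 + 4*(6 + 5))*(-2) + ((2 + 1) - 3)) = (10*(-1 - 1))*((-3 + 4*11)*(-2) + (3 - 3)) = (10*(-2))*((-3 + 44)*(-2) + 0) = -20*(41*(-2) + 0) = -20*(-82 + 0) = -20*(-82) = 1640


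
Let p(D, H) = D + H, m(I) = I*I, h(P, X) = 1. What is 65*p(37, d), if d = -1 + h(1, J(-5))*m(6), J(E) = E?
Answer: 4680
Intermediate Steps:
m(I) = I²
d = 35 (d = -1 + 1*6² = -1 + 1*36 = -1 + 36 = 35)
65*p(37, d) = 65*(37 + 35) = 65*72 = 4680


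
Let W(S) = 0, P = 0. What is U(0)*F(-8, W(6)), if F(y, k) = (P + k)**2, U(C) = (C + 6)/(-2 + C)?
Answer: 0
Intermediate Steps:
U(C) = (6 + C)/(-2 + C)
F(y, k) = k**2 (F(y, k) = (0 + k)**2 = k**2)
U(0)*F(-8, W(6)) = ((6 + 0)/(-2 + 0))*0**2 = (6/(-2))*0 = -1/2*6*0 = -3*0 = 0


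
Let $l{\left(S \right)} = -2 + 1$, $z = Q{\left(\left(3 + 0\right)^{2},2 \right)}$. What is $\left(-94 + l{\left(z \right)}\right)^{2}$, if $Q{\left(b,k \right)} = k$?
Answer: $9025$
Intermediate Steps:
$z = 2$
$l{\left(S \right)} = -1$
$\left(-94 + l{\left(z \right)}\right)^{2} = \left(-94 - 1\right)^{2} = \left(-95\right)^{2} = 9025$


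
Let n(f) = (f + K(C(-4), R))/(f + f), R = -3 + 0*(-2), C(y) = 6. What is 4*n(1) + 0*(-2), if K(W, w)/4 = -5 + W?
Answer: 10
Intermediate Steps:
R = -3 (R = -3 + 0 = -3)
K(W, w) = -20 + 4*W (K(W, w) = 4*(-5 + W) = -20 + 4*W)
n(f) = (4 + f)/(2*f) (n(f) = (f + (-20 + 4*6))/(f + f) = (f + (-20 + 24))/((2*f)) = (f + 4)*(1/(2*f)) = (4 + f)*(1/(2*f)) = (4 + f)/(2*f))
4*n(1) + 0*(-2) = 4*((½)*(4 + 1)/1) + 0*(-2) = 4*((½)*1*5) + 0 = 4*(5/2) + 0 = 10 + 0 = 10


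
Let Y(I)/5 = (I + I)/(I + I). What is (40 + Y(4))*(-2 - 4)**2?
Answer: 1620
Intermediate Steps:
Y(I) = 5 (Y(I) = 5*((I + I)/(I + I)) = 5*((2*I)/((2*I))) = 5*((2*I)*(1/(2*I))) = 5*1 = 5)
(40 + Y(4))*(-2 - 4)**2 = (40 + 5)*(-2 - 4)**2 = 45*(-6)**2 = 45*36 = 1620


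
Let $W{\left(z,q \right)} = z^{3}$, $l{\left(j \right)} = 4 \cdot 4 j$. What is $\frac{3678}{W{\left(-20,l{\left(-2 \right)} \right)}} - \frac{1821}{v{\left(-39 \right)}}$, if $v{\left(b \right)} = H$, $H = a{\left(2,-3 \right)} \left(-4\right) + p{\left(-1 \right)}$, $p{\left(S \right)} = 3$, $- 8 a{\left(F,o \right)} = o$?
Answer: $- \frac{4857839}{4000} \approx -1214.5$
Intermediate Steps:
$a{\left(F,o \right)} = - \frac{o}{8}$
$l{\left(j \right)} = 16 j$
$H = \frac{3}{2}$ ($H = \left(- \frac{1}{8}\right) \left(-3\right) \left(-4\right) + 3 = \frac{3}{8} \left(-4\right) + 3 = - \frac{3}{2} + 3 = \frac{3}{2} \approx 1.5$)
$v{\left(b \right)} = \frac{3}{2}$
$\frac{3678}{W{\left(-20,l{\left(-2 \right)} \right)}} - \frac{1821}{v{\left(-39 \right)}} = \frac{3678}{\left(-20\right)^{3}} - \frac{1821}{\frac{3}{2}} = \frac{3678}{-8000} - 1214 = 3678 \left(- \frac{1}{8000}\right) - 1214 = - \frac{1839}{4000} - 1214 = - \frac{4857839}{4000}$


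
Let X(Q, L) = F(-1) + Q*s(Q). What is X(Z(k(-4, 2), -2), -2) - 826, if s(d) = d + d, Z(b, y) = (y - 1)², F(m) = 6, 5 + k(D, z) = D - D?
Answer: -658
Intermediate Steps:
k(D, z) = -5 (k(D, z) = -5 + (D - D) = -5 + 0 = -5)
Z(b, y) = (-1 + y)²
s(d) = 2*d
X(Q, L) = 6 + 2*Q² (X(Q, L) = 6 + Q*(2*Q) = 6 + 2*Q²)
X(Z(k(-4, 2), -2), -2) - 826 = (6 + 2*((-1 - 2)²)²) - 826 = (6 + 2*((-3)²)²) - 826 = (6 + 2*9²) - 826 = (6 + 2*81) - 826 = (6 + 162) - 826 = 168 - 826 = -658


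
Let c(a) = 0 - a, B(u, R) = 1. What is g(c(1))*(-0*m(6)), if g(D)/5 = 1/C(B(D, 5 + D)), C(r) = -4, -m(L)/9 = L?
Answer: 0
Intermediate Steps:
m(L) = -9*L
c(a) = -a
g(D) = -5/4 (g(D) = 5/(-4) = 5*(-¼) = -5/4)
g(c(1))*(-0*m(6)) = -(-5)*0*(-9*6)/4 = -(-5)*0*(-54)/4 = -(-5)*0/4 = -5/4*0 = 0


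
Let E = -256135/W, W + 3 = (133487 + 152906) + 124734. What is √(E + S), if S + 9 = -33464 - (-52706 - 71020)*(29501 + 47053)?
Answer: √400233092475930074529/205562 ≈ 97323.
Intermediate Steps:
W = 411124 (W = -3 + ((133487 + 152906) + 124734) = -3 + (286393 + 124734) = -3 + 411127 = 411124)
E = -256135/411124 ≈ -0.62301
S = 9471686731 (S = -9 + (-33464 - (-52706 - 71020)*(29501 + 47053)) = -9 + (-33464 - (-123726)*76554) = -9 + (-33464 - 1*(-9471720204)) = -9 + (-33464 + 9471720204) = -9 + 9471686740 = 9471686731)
√(E + S) = √(-256135/411124 + 9471686731) = √(3894037735339509/411124) = √400233092475930074529/205562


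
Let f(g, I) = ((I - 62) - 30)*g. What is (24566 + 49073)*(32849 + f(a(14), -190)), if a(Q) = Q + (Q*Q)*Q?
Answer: -54854206573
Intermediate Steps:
a(Q) = Q + Q³ (a(Q) = Q + Q²*Q = Q + Q³)
f(g, I) = g*(-92 + I) (f(g, I) = ((-62 + I) - 30)*g = (-92 + I)*g = g*(-92 + I))
(24566 + 49073)*(32849 + f(a(14), -190)) = (24566 + 49073)*(32849 + (14 + 14³)*(-92 - 190)) = 73639*(32849 + (14 + 2744)*(-282)) = 73639*(32849 + 2758*(-282)) = 73639*(32849 - 777756) = 73639*(-744907) = -54854206573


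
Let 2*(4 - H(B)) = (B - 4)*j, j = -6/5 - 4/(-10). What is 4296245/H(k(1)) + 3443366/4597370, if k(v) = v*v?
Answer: 49378593792687/32181590 ≈ 1.5344e+6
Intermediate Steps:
j = -4/5 (j = -6*1/5 - 4*(-1/10) = -6/5 + 2/5 = -4/5 ≈ -0.80000)
k(v) = v**2
H(B) = 12/5 + 2*B/5 (H(B) = 4 - (B - 4)*(-4)/(2*5) = 4 - (-4 + B)*(-4)/(2*5) = 4 - (16/5 - 4*B/5)/2 = 4 + (-8/5 + 2*B/5) = 12/5 + 2*B/5)
4296245/H(k(1)) + 3443366/4597370 = 4296245/(12/5 + (2/5)*1**2) + 3443366/4597370 = 4296245/(12/5 + (2/5)*1) + 3443366*(1/4597370) = 4296245/(12/5 + 2/5) + 1721683/2298685 = 4296245/(14/5) + 1721683/2298685 = 4296245*(5/14) + 1721683/2298685 = 21481225/14 + 1721683/2298685 = 49378593792687/32181590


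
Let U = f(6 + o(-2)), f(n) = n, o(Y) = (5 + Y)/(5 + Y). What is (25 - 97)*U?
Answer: -504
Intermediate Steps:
o(Y) = 1
U = 7 (U = 6 + 1 = 7)
(25 - 97)*U = (25 - 97)*7 = -72*7 = -504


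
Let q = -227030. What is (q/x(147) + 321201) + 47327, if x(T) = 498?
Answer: 91649957/249 ≈ 3.6807e+5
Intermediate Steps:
(q/x(147) + 321201) + 47327 = (-227030/498 + 321201) + 47327 = (-227030*1/498 + 321201) + 47327 = (-113515/249 + 321201) + 47327 = 79865534/249 + 47327 = 91649957/249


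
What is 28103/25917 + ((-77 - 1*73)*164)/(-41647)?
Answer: 1807963841/1079365299 ≈ 1.6750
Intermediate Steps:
28103/25917 + ((-77 - 1*73)*164)/(-41647) = 28103*(1/25917) + ((-77 - 73)*164)*(-1/41647) = 28103/25917 - 150*164*(-1/41647) = 28103/25917 - 24600*(-1/41647) = 28103/25917 + 24600/41647 = 1807963841/1079365299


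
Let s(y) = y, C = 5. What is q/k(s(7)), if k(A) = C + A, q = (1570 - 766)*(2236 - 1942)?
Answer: 19698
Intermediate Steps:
q = 236376 (q = 804*294 = 236376)
k(A) = 5 + A
q/k(s(7)) = 236376/(5 + 7) = 236376/12 = 236376*(1/12) = 19698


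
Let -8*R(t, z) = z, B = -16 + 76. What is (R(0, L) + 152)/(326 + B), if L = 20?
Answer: 299/772 ≈ 0.38731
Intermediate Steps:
B = 60
R(t, z) = -z/8
(R(0, L) + 152)/(326 + B) = (-⅛*20 + 152)/(326 + 60) = (-5/2 + 152)/386 = (299/2)*(1/386) = 299/772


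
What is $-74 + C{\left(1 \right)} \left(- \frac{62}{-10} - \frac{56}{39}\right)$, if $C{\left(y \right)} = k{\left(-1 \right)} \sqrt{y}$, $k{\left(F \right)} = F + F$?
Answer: $- \frac{16288}{195} \approx -83.528$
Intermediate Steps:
$k{\left(F \right)} = 2 F$
$C{\left(y \right)} = - 2 \sqrt{y}$ ($C{\left(y \right)} = 2 \left(-1\right) \sqrt{y} = - 2 \sqrt{y}$)
$-74 + C{\left(1 \right)} \left(- \frac{62}{-10} - \frac{56}{39}\right) = -74 + - 2 \sqrt{1} \left(- \frac{62}{-10} - \frac{56}{39}\right) = -74 + \left(-2\right) 1 \left(\left(-62\right) \left(- \frac{1}{10}\right) - \frac{56}{39}\right) = -74 - 2 \left(\frac{31}{5} - \frac{56}{39}\right) = -74 - \frac{1858}{195} = - \frac{16288}{195}$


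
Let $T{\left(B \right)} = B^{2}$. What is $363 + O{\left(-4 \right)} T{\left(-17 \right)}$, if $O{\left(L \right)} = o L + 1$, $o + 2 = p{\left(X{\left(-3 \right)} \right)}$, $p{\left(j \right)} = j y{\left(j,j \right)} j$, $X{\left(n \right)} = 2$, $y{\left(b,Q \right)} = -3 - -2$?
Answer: $7588$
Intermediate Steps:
$y{\left(b,Q \right)} = -1$ ($y{\left(b,Q \right)} = -3 + 2 = -1$)
$p{\left(j \right)} = - j^{2}$ ($p{\left(j \right)} = j \left(-1\right) j = - j j = - j^{2}$)
$o = -6$ ($o = -2 - 2^{2} = -2 - 4 = -6$)
$O{\left(L \right)} = 1 - 6 L$ ($O{\left(L \right)} = - 6 L + 1 = 1 - 6 L$)
$363 + O{\left(-4 \right)} T{\left(-17 \right)} = 363 + \left(1 - -24\right) \left(-17\right)^{2} = 363 + \left(1 + 24\right) 289 = 363 + 25 \cdot 289 = 363 + 7225 = 7588$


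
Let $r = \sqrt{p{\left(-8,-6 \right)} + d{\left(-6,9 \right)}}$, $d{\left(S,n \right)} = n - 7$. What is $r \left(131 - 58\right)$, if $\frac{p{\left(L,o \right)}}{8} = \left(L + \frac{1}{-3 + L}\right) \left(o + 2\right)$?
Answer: $\frac{73 \sqrt{31570}}{11} \approx 1179.1$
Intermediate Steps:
$d{\left(S,n \right)} = -7 + n$
$p{\left(L,o \right)} = 8 \left(2 + o\right) \left(L + \frac{1}{-3 + L}\right)$ ($p{\left(L,o \right)} = 8 \left(L + \frac{1}{-3 + L}\right) \left(o + 2\right) = 8 \left(L + \frac{1}{-3 + L}\right) \left(2 + o\right) = 8 \left(2 + o\right) \left(L + \frac{1}{-3 + L}\right)$)
$r = \frac{\sqrt{31570}}{11}$ ($r = \sqrt{\frac{8 \left(2 - 6 - -48 + 2 \left(-8\right)^{2} - 6 \left(-8\right)^{2} - \left(-24\right) \left(-6\right)\right)}{-3 - 8} + \left(-7 + 9\right)} = \sqrt{\frac{8 \left(2 - 6 + 48 + 2 \cdot 64 - 384 - 144\right)}{-11} + 2} = \sqrt{8 \left(- \frac{1}{11}\right) \left(2 - 6 + 48 + 128 - 384 - 144\right) + 2} = \sqrt{8 \left(- \frac{1}{11}\right) \left(-356\right) + 2} = \sqrt{\frac{2848}{11} + 2} = \sqrt{\frac{2870}{11}} = \frac{\sqrt{31570}}{11} \approx 16.153$)
$r \left(131 - 58\right) = \frac{\sqrt{31570}}{11} \left(131 - 58\right) = \frac{\sqrt{31570}}{11} \cdot 73 = \frac{73 \sqrt{31570}}{11}$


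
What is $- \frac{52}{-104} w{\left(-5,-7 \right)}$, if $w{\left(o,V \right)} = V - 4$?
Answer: $- \frac{11}{2} \approx -5.5$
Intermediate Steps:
$w{\left(o,V \right)} = -4 + V$ ($w{\left(o,V \right)} = V - 4 = -4 + V$)
$- \frac{52}{-104} w{\left(-5,-7 \right)} = - \frac{52}{-104} \left(-4 - 7\right) = \left(-52\right) \left(- \frac{1}{104}\right) \left(-11\right) = \frac{1}{2} \left(-11\right) = - \frac{11}{2}$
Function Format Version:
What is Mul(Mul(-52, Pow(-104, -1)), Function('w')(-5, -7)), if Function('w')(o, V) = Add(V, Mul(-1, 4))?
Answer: Rational(-11, 2) ≈ -5.5000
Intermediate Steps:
Function('w')(o, V) = Add(-4, V) (Function('w')(o, V) = Add(V, -4) = Add(-4, V))
Mul(Mul(-52, Pow(-104, -1)), Function('w')(-5, -7)) = Mul(Mul(-52, Pow(-104, -1)), Add(-4, -7)) = Mul(Mul(-52, Rational(-1, 104)), -11) = Mul(Rational(1, 2), -11) = Rational(-11, 2)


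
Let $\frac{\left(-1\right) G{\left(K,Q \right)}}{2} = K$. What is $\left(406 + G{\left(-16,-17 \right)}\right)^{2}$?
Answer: $191844$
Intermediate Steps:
$G{\left(K,Q \right)} = - 2 K$
$\left(406 + G{\left(-16,-17 \right)}\right)^{2} = \left(406 - -32\right)^{2} = \left(406 + 32\right)^{2} = 438^{2} = 191844$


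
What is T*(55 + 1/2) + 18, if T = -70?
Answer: -3867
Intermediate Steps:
T*(55 + 1/2) + 18 = -70*(55 + 1/2) + 18 = -70*(55 + ½) + 18 = -70*111/2 + 18 = -3885 + 18 = -3867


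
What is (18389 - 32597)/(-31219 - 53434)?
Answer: 14208/84653 ≈ 0.16784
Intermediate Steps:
(18389 - 32597)/(-31219 - 53434) = -14208/(-84653) = -14208*(-1/84653) = 14208/84653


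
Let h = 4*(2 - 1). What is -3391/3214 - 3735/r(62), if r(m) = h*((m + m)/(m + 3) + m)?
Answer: -418311853/26701912 ≈ -15.666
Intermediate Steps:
h = 4 (h = 4*1 = 4)
r(m) = 4*m + 8*m/(3 + m) (r(m) = 4*((m + m)/(m + 3) + m) = 4*((2*m)/(3 + m) + m) = 4*(2*m/(3 + m) + m) = 4*(m + 2*m/(3 + m)) = 4*m + 8*m/(3 + m))
-3391/3214 - 3735/r(62) = -3391/3214 - 3735*(3 + 62)/(248*(5 + 62)) = -3391*1/3214 - 3735/(4*62*67/65) = -3391/3214 - 3735/(4*62*(1/65)*67) = -3391/3214 - 3735/16616/65 = -3391/3214 - 3735*65/16616 = -3391/3214 - 242775/16616 = -418311853/26701912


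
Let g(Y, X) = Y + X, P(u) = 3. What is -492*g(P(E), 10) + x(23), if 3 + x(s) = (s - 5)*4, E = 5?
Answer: -6327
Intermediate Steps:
g(Y, X) = X + Y
x(s) = -23 + 4*s (x(s) = -3 + (s - 5)*4 = -3 + (-5 + s)*4 = -3 + (-20 + 4*s) = -23 + 4*s)
-492*g(P(E), 10) + x(23) = -492*(10 + 3) + (-23 + 4*23) = -492*13 + (-23 + 92) = -6396 + 69 = -6327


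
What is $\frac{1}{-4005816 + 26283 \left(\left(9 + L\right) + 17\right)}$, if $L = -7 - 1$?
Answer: $- \frac{1}{3532722} \approx -2.8307 \cdot 10^{-7}$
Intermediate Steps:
$L = -8$
$\frac{1}{-4005816 + 26283 \left(\left(9 + L\right) + 17\right)} = \frac{1}{-4005816 + 26283 \left(\left(9 - 8\right) + 17\right)} = \frac{1}{-4005816 + 26283 \left(1 + 17\right)} = \frac{1}{-4005816 + 26283 \cdot 18} = \frac{1}{-4005816 + 473094} = \frac{1}{-3532722} = - \frac{1}{3532722}$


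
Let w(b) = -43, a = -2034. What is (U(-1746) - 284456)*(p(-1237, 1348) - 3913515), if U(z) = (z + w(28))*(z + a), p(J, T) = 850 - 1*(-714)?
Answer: -25341477747764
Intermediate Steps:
p(J, T) = 1564 (p(J, T) = 850 + 714 = 1564)
U(z) = (-2034 + z)*(-43 + z) (U(z) = (z - 43)*(z - 2034) = (-43 + z)*(-2034 + z) = (-2034 + z)*(-43 + z))
(U(-1746) - 284456)*(p(-1237, 1348) - 3913515) = ((87462 + (-1746)² - 2077*(-1746)) - 284456)*(1564 - 3913515) = ((87462 + 3048516 + 3626442) - 284456)*(-3911951) = (6762420 - 284456)*(-3911951) = 6477964*(-3911951) = -25341477747764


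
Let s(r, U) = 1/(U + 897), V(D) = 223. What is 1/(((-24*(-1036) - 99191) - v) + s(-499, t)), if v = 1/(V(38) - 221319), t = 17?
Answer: -101040872/7510064782139 ≈ -1.3454e-5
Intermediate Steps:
s(r, U) = 1/(897 + U)
v = -1/221096 (v = 1/(223 - 221319) = 1/(-221096) = -1/221096 ≈ -4.5229e-6)
1/(((-24*(-1036) - 99191) - v) + s(-499, t)) = 1/(((-24*(-1036) - 99191) - 1*(-1/221096)) + 1/(897 + 17)) = 1/(((24864 - 99191) + 1/221096) + 1/914) = 1/((-74327 + 1/221096) + 1/914) = 1/(-16433402391/221096 + 1/914) = 1/(-7510064782139/101040872) = -101040872/7510064782139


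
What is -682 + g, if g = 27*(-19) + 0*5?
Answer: -1195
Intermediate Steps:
g = -513 (g = -513 + 0 = -513)
-682 + g = -682 - 513 = -1195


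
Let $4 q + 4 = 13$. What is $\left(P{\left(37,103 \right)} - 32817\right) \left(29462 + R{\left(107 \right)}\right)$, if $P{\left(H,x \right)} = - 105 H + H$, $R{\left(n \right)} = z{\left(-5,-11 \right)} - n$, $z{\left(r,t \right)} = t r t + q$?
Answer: $- \frac{4216804985}{4} \approx -1.0542 \cdot 10^{9}$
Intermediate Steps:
$q = \frac{9}{4}$ ($q = -1 + \frac{1}{4} \cdot 13 = -1 + \frac{13}{4} = \frac{9}{4} \approx 2.25$)
$z{\left(r,t \right)} = \frac{9}{4} + r t^{2}$ ($z{\left(r,t \right)} = t r t + \frac{9}{4} = r t t + \frac{9}{4} = r t^{2} + \frac{9}{4} = \frac{9}{4} + r t^{2}$)
$R{\left(n \right)} = - \frac{2411}{4} - n$ ($R{\left(n \right)} = \left(\frac{9}{4} - 5 \left(-11\right)^{2}\right) - n = \left(\frac{9}{4} - 605\right) - n = - \frac{2411}{4} - n$)
$P{\left(H,x \right)} = - 104 H$
$\left(P{\left(37,103 \right)} - 32817\right) \left(29462 + R{\left(107 \right)}\right) = \left(\left(-104\right) 37 - 32817\right) \left(29462 - \frac{2839}{4}\right) = \left(-3848 - 32817\right) \left(29462 - \frac{2839}{4}\right) = - 36665 \left(29462 - \frac{2839}{4}\right) = \left(-36665\right) \frac{115009}{4} = - \frac{4216804985}{4}$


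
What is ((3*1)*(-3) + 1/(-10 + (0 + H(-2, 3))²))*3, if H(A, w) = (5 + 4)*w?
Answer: -19410/719 ≈ -26.996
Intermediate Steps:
H(A, w) = 9*w
((3*1)*(-3) + 1/(-10 + (0 + H(-2, 3))²))*3 = ((3*1)*(-3) + 1/(-10 + (0 + 9*3)²))*3 = (3*(-3) + 1/(-10 + (0 + 27)²))*3 = (-9 + 1/(-10 + 27²))*3 = (-9 + 1/(-10 + 729))*3 = (-9 + 1/719)*3 = -6470/719*3 = -19410/719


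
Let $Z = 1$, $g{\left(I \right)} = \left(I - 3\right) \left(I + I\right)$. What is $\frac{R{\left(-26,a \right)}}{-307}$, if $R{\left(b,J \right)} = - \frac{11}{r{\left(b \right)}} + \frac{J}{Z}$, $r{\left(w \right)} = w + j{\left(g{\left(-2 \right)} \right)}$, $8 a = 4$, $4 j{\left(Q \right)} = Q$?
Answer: $- \frac{43}{12894} \approx -0.0033349$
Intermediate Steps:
$g{\left(I \right)} = 2 I \left(-3 + I\right)$ ($g{\left(I \right)} = \left(-3 + I\right) 2 I = 2 I \left(-3 + I\right)$)
$j{\left(Q \right)} = \frac{Q}{4}$
$a = \frac{1}{2}$ ($a = \frac{1}{8} \cdot 4 = \frac{1}{2} \approx 0.5$)
$r{\left(w \right)} = 5 + w$ ($r{\left(w \right)} = w + \frac{2 \left(-2\right) \left(-3 - 2\right)}{4} = w + \frac{2 \left(-2\right) \left(-5\right)}{4} = w + \frac{1}{4} \cdot 20 = w + 5 = 5 + w$)
$R{\left(b,J \right)} = J - \frac{11}{5 + b}$ ($R{\left(b,J \right)} = - \frac{11}{5 + b} + \frac{J}{1} = - \frac{11}{5 + b} + J 1 = - \frac{11}{5 + b} + J = J - \frac{11}{5 + b}$)
$\frac{R{\left(-26,a \right)}}{-307} = \frac{\frac{1}{5 - 26} \left(-11 + \frac{5 - 26}{2}\right)}{-307} = \frac{-11 + \frac{1}{2} \left(-21\right)}{-21} \left(- \frac{1}{307}\right) = - \frac{-11 - \frac{21}{2}}{21} \left(- \frac{1}{307}\right) = \left(- \frac{1}{21}\right) \left(- \frac{43}{2}\right) \left(- \frac{1}{307}\right) = \frac{43}{42} \left(- \frac{1}{307}\right) = - \frac{43}{12894}$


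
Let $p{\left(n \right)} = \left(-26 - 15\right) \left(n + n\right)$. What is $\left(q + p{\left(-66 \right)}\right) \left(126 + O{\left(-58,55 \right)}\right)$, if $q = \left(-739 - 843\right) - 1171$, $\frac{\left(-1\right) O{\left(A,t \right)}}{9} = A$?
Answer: $1723032$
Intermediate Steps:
$O{\left(A,t \right)} = - 9 A$
$q = -2753$ ($q = -1582 - 1171 = -2753$)
$p{\left(n \right)} = - 82 n$ ($p{\left(n \right)} = - 41 \cdot 2 n = - 82 n$)
$\left(q + p{\left(-66 \right)}\right) \left(126 + O{\left(-58,55 \right)}\right) = \left(-2753 - -5412\right) \left(126 - -522\right) = \left(-2753 + 5412\right) \left(126 + 522\right) = 2659 \cdot 648 = 1723032$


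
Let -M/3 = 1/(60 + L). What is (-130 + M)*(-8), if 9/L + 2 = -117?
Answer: 2473032/2377 ≈ 1040.4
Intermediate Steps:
L = -9/119 (L = 9/(-2 - 117) = 9/(-119) = 9*(-1/119) = -9/119 ≈ -0.075630)
M = -119/2377 (M = -3/(60 - 9/119) = -3/7131/119 = -3*119/7131 = -119/2377 ≈ -0.050063)
(-130 + M)*(-8) = (-130 - 119/2377)*(-8) = -309129/2377*(-8) = 2473032/2377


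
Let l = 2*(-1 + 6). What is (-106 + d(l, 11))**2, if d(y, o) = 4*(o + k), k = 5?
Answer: 1764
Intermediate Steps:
l = 10 (l = 2*5 = 10)
d(y, o) = 20 + 4*o (d(y, o) = 4*(o + 5) = 4*(5 + o) = 20 + 4*o)
(-106 + d(l, 11))**2 = (-106 + (20 + 4*11))**2 = (-106 + (20 + 44))**2 = (-106 + 64)**2 = (-42)**2 = 1764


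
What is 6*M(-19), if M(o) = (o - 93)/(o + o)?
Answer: 336/19 ≈ 17.684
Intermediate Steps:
M(o) = (-93 + o)/(2*o) (M(o) = (-93 + o)/((2*o)) = (-93 + o)*(1/(2*o)) = (-93 + o)/(2*o))
6*M(-19) = 6*((½)*(-93 - 19)/(-19)) = 6*((½)*(-1/19)*(-112)) = 6*(56/19) = 336/19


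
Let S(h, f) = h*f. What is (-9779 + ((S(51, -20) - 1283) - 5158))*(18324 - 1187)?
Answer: -295441880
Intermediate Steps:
S(h, f) = f*h
(-9779 + ((S(51, -20) - 1283) - 5158))*(18324 - 1187) = (-9779 + ((-20*51 - 1283) - 5158))*(18324 - 1187) = (-9779 + ((-1020 - 1283) - 5158))*17137 = (-9779 + (-2303 - 5158))*17137 = (-9779 - 7461)*17137 = -17240*17137 = -295441880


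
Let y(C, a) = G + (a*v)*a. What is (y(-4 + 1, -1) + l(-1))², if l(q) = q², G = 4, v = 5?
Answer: 100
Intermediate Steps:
y(C, a) = 4 + 5*a² (y(C, a) = 4 + (a*5)*a = 4 + (5*a)*a = 4 + 5*a²)
(y(-4 + 1, -1) + l(-1))² = ((4 + 5*(-1)²) + (-1)²)² = ((4 + 5*1) + 1)² = ((4 + 5) + 1)² = (9 + 1)² = 10² = 100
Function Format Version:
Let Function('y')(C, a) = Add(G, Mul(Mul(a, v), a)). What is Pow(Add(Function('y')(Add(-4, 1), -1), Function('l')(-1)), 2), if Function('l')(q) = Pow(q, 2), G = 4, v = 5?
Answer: 100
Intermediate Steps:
Function('y')(C, a) = Add(4, Mul(5, Pow(a, 2))) (Function('y')(C, a) = Add(4, Mul(Mul(a, 5), a)) = Add(4, Mul(Mul(5, a), a)) = Add(4, Mul(5, Pow(a, 2))))
Pow(Add(Function('y')(Add(-4, 1), -1), Function('l')(-1)), 2) = Pow(Add(Add(4, Mul(5, Pow(-1, 2))), Pow(-1, 2)), 2) = Pow(Add(Add(4, Mul(5, 1)), 1), 2) = Pow(Add(Add(4, 5), 1), 2) = Pow(Add(9, 1), 2) = Pow(10, 2) = 100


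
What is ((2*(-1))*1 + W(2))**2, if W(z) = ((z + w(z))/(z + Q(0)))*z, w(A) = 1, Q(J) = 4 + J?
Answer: 1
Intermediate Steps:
W(z) = z*(1 + z)/(4 + z) (W(z) = ((z + 1)/(z + (4 + 0)))*z = ((1 + z)/(z + 4))*z = ((1 + z)/(4 + z))*z = z*(1 + z)/(4 + z))
((2*(-1))*1 + W(2))**2 = ((2*(-1))*1 + 2*(1 + 2)/(4 + 2))**2 = (-2*1 + 2*3/6)**2 = (-2 + 2*(1/6)*3)**2 = (-2 + 1)**2 = (-1)**2 = 1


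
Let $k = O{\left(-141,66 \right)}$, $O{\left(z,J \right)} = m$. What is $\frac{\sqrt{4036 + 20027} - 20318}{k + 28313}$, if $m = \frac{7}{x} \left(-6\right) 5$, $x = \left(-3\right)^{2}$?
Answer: $- \frac{60954}{84869} + \frac{3 \sqrt{24063}}{84869} \approx -0.71273$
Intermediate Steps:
$x = 9$
$m = - \frac{70}{3}$ ($m = \frac{7}{9} \left(-6\right) 5 = \left(- \frac{14}{3}\right) 5 = - \frac{70}{3} \approx -23.333$)
$O{\left(z,J \right)} = - \frac{70}{3}$
$k = - \frac{70}{3} \approx -23.333$
$\frac{\sqrt{4036 + 20027} - 20318}{k + 28313} = \frac{\sqrt{4036 + 20027} - 20318}{- \frac{70}{3} + 28313} = \frac{\sqrt{24063} - 20318}{\frac{84869}{3}} = \left(-20318 + \sqrt{24063}\right) \frac{3}{84869} = - \frac{60954}{84869} + \frac{3 \sqrt{24063}}{84869}$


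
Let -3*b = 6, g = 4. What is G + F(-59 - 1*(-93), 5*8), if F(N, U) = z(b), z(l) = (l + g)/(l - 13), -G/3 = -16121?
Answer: 725443/15 ≈ 48363.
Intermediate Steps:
G = 48363 (G = -3*(-16121) = 48363)
b = -2 (b = -⅓*6 = -2)
z(l) = (4 + l)/(-13 + l) (z(l) = (l + 4)/(l - 13) = (4 + l)/(-13 + l))
F(N, U) = -2/15 (F(N, U) = (4 - 2)/(-13 - 2) = 2/(-15) = -1/15*2 = -2/15)
G + F(-59 - 1*(-93), 5*8) = 48363 - 2/15 = 725443/15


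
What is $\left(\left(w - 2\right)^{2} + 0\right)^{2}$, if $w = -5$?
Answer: $2401$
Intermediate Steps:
$\left(\left(w - 2\right)^{2} + 0\right)^{2} = \left(\left(-5 - 2\right)^{2} + 0\right)^{2} = \left(\left(-7\right)^{2} + 0\right)^{2} = \left(49 + 0\right)^{2} = 49^{2} = 2401$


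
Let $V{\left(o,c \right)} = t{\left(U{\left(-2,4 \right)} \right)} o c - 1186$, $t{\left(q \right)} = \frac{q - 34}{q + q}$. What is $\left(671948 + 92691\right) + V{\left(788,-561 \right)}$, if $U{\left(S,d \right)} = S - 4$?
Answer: $-710107$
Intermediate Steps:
$U{\left(S,d \right)} = -4 + S$
$t{\left(q \right)} = \frac{-34 + q}{2 q}$
$V{\left(o,c \right)} = -1186 + \frac{10 c o}{3}$ ($V{\left(o,c \right)} = \frac{-34 - 6}{2 \left(-4 - 2\right)} o c - 1186 = \frac{-34 - 6}{2 \left(-6\right)} o c - 1186 = \frac{1}{2} \left(- \frac{1}{6}\right) \left(-40\right) o c - 1186 = \frac{10 o}{3} c - 1186 = \frac{10 c o}{3} - 1186 = -1186 + \frac{10 c o}{3}$)
$\left(671948 + 92691\right) + V{\left(788,-561 \right)} = \left(671948 + 92691\right) + \left(-1186 + \frac{10}{3} \left(-561\right) 788\right) = 764639 - 1474746 = -710107$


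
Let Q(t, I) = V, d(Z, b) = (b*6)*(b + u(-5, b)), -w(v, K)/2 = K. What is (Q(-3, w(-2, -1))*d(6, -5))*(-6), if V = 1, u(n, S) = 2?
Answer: -540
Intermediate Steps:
w(v, K) = -2*K
d(Z, b) = 6*b*(2 + b) (d(Z, b) = (b*6)*(b + 2) = (6*b)*(2 + b) = 6*b*(2 + b))
Q(t, I) = 1
(Q(-3, w(-2, -1))*d(6, -5))*(-6) = (1*(6*(-5)*(2 - 5)))*(-6) = (1*(6*(-5)*(-3)))*(-6) = (1*90)*(-6) = 90*(-6) = -540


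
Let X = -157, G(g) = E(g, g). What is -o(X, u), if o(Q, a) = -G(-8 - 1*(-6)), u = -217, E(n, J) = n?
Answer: -2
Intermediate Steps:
G(g) = g
o(Q, a) = 2 (o(Q, a) = -(-8 - 1*(-6)) = -(-8 + 6) = -1*(-2) = 2)
-o(X, u) = -1*2 = -2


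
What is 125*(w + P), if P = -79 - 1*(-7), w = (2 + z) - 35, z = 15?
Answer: -11250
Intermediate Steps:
w = -18 (w = (2 + 15) - 35 = 17 - 35 = -18)
P = -72 (P = -79 + 7 = -72)
125*(w + P) = 125*(-18 - 72) = 125*(-90) = -11250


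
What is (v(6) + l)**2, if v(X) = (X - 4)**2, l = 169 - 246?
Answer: 5329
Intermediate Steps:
l = -77
v(X) = (-4 + X)**2
(v(6) + l)**2 = ((-4 + 6)**2 - 77)**2 = (2**2 - 77)**2 = (4 - 77)**2 = (-73)**2 = 5329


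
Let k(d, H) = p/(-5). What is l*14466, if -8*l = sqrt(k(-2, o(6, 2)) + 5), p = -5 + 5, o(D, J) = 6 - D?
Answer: -7233*sqrt(5)/4 ≈ -4043.4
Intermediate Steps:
p = 0
k(d, H) = 0 (k(d, H) = 0/(-5) = 0*(-1/5) = 0)
l = -sqrt(5)/8 (l = -sqrt(0 + 5)/8 = -sqrt(5)/8 ≈ -0.27951)
l*14466 = -sqrt(5)/8*14466 = -7233*sqrt(5)/4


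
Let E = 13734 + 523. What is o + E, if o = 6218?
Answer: 20475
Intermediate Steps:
E = 14257
o + E = 6218 + 14257 = 20475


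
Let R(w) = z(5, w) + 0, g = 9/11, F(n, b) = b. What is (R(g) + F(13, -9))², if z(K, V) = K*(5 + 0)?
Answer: 256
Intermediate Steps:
z(K, V) = 5*K (z(K, V) = K*5 = 5*K)
g = 9/11 (g = 9*(1/11) = 9/11 ≈ 0.81818)
R(w) = 25 (R(w) = 5*5 + 0 = 25 + 0 = 25)
(R(g) + F(13, -9))² = (25 - 9)² = 16² = 256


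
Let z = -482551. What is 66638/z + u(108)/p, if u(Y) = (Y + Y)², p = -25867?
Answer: -24237624602/12482146717 ≈ -1.9418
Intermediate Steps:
u(Y) = 4*Y² (u(Y) = (2*Y)² = 4*Y²)
66638/z + u(108)/p = 66638/(-482551) + (4*108²)/(-25867) = 66638*(-1/482551) + (4*11664)*(-1/25867) = -66638/482551 + 46656*(-1/25867) = -66638/482551 - 46656/25867 = -24237624602/12482146717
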